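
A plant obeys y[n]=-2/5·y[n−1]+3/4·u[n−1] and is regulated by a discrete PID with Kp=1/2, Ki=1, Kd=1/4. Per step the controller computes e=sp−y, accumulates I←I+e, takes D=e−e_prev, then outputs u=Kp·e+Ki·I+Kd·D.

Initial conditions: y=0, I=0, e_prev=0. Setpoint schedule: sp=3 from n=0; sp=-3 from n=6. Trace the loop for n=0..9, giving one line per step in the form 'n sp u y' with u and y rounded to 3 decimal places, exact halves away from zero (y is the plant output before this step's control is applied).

(exact arithmetic carried between steps; '≈' marks a value shown rounded to 6 d.p. or computed from one; I and e_prev carry over from the previous line; the table rounds u and y to 3 d.p., halves away from zero)
n=0: y=0, sp=3, e=sp−y=3; I=3, D=e−e_prev=3; u=1/2·3+1·3+1/4·3=5.25; next y=-2/5·0+3/4·5.25=3.9375
n=1: y=3.9375, sp=3, e=sp−y=-0.9375; I=2.0625, D=e−e_prev=-3.9375; u=1/2·(-0.9375)+1·2.0625+1/4·(-3.9375)=0.609375; next y=-2/5·3.9375+3/4·0.609375≈-1.117969
n=2: y≈-1.117969, sp=3, e=sp−y≈4.117969; I≈6.180469, D=e−e_prev≈5.055469; u=1/2·4.117969+1·6.180469+1/4·5.055469≈9.503320; next y=-2/5·(-1.117969)+3/4·9.503320≈7.574678
n=3: y≈7.574678, sp=3, e=sp−y≈-4.574678; I≈1.605791, D=e−e_prev≈-8.692646; u=1/2·(-4.574678)+1·1.605791+1/4·(-8.692646)≈-2.854709; next y=-2/5·7.574678+3/4·(-2.854709)≈-5.170903
n=4: y≈-5.170903, sp=3, e=sp−y≈8.170903; I≈9.776694, D=e−e_prev≈12.745581; u=1/2·8.170903+1·9.776694+1/4·12.745581≈17.048541; next y=-2/5·(-5.170903)+3/4·17.048541≈14.854767
n=5: y≈14.854767, sp=3, e=sp−y≈-11.854767; I≈-2.078073, D=e−e_prev≈-20.025670; u=1/2·(-11.854767)+1·(-2.078073)+1/4·(-20.025670)≈-13.011874; next y=-2/5·14.854767+3/4·(-13.011874)≈-15.700812
n=6: y≈-15.700812, sp=-3, e=sp−y≈12.700812; I≈10.622739, D=e−e_prev≈24.555579; u=1/2·12.700812+1·10.622739+1/4·24.555579≈23.112040; next y=-2/5·(-15.700812)+3/4·23.112040≈23.614355
n=7: y≈23.614355, sp=-3, e=sp−y≈-26.614355; I≈-15.991616, D=e−e_prev≈-39.315168; u=1/2·(-26.614355)+1·(-15.991616)+1/4·(-39.315168)≈-39.127585; next y=-2/5·23.614355+3/4·(-39.127585)≈-38.791431
n=8: y≈-38.791431, sp=-3, e=sp−y≈35.791431; I≈19.799815, D=e−e_prev≈62.405786; u=1/2·35.791431+1·19.799815+1/4·62.405786≈53.296977; next y=-2/5·(-38.791431)+3/4·53.296977≈55.489305
n=9: y≈55.489305, sp=-3, e=sp−y≈-58.489305; I≈-38.689490, D=e−e_prev≈-94.280736; u=1/2·(-58.489305)+1·(-38.689490)+1/4·(-94.280736)≈-91.504327; next y=-2/5·55.489305+3/4·(-91.504327)≈-90.823967

0 3 5.250 0.000
1 3 0.609 3.938
2 3 9.503 -1.118
3 3 -2.855 7.575
4 3 17.049 -5.171
5 3 -13.012 14.855
6 -3 23.112 -15.701
7 -3 -39.128 23.614
8 -3 53.297 -38.791
9 -3 -91.504 55.489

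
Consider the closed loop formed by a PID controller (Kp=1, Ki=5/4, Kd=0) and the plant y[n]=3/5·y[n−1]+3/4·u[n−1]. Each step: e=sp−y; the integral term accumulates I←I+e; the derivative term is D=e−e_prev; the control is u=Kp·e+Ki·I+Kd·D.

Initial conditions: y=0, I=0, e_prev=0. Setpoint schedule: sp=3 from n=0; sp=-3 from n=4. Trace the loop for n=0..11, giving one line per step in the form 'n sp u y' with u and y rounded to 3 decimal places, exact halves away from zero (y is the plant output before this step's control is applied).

0 3 6.750 0.000
1 3 -0.891 5.063
2 3 2.590 2.370
3 3 1.140 3.365
4 -3 -11.711 2.874
5 -3 3.296 -7.059
6 -3 -3.545 -1.764
7 -3 -0.695 -3.717
8 -3 -1.971 -2.752
9 -3 -1.432 -3.129
10 -3 -1.670 -2.951
11 -3 -1.569 -3.024

(exact arithmetic carried between steps; '≈' marks a value shown rounded to 6 d.p. or computed from one; I and e_prev carry over from the previous line; the table rounds u and y to 3 d.p., halves away from zero)
n=0: y=0, sp=3, e=sp−y=3; I=3, D=e−e_prev=3; u=1·3+5/4·3+0·3=6.75; next y=3/5·0+3/4·6.75=5.0625
n=1: y=5.0625, sp=3, e=sp−y=-2.0625; I=0.9375, D=e−e_prev=-5.0625; u=1·(-2.0625)+5/4·0.9375+0·(-5.0625)=-0.890625; next y=3/5·5.0625+3/4·(-0.890625)≈2.369531
n=2: y≈2.369531, sp=3, e=sp−y≈0.630469; I≈1.567969, D=e−e_prev≈2.692969; u=1·0.630469+5/4·1.567969+0·2.692969≈2.590430; next y=3/5·2.369531+3/4·2.590430≈3.364541
n=3: y≈3.364541, sp=3, e=sp−y≈-0.364541; I≈1.203428, D=e−e_prev≈-0.995010; u=1·(-0.364541)+5/4·1.203428+0·(-0.995010)≈1.139744; next y=3/5·3.364541+3/4·1.139744≈2.873532
n=4: y≈2.873532, sp=-3, e=sp−y≈-5.873532; I≈-4.670105, D=e−e_prev≈-5.508991; u=1·(-5.873532)+5/4·(-4.670105)+0·(-5.508991)≈-11.711163; next y=3/5·2.873532+3/4·(-11.711163)≈-7.059253
n=5: y≈-7.059253, sp=-3, e=sp−y≈4.059253; I≈-0.610852, D=e−e_prev≈9.932785; u=1·4.059253+5/4·(-0.610852)+0·9.932785≈3.295688; next y=3/5·(-7.059253)+3/4·3.295688≈-1.763786
n=6: y≈-1.763786, sp=-3, e=sp−y≈-1.236214; I≈-1.847066, D=e−e_prev≈-5.295467; u=1·(-1.236214)+5/4·(-1.847066)+0·(-5.295467)≈-3.545047; next y=3/5·(-1.763786)+3/4·(-3.545047)≈-3.717057
n=7: y≈-3.717057, sp=-3, e=sp−y≈0.717057; I≈-1.130009, D=e−e_prev≈1.953271; u=1·0.717057+5/4·(-1.130009)+0·1.953271≈-0.695455; next y=3/5·(-3.717057)+3/4·(-0.695455)≈-2.751825
n=8: y≈-2.751825, sp=-3, e=sp−y≈-0.248175; I≈-1.378184, D=e−e_prev≈-0.965231; u=1·(-0.248175)+5/4·(-1.378184)+0·(-0.965231)≈-1.970905; next y=3/5·(-2.751825)+3/4·(-1.970905)≈-3.129274
n=9: y≈-3.129274, sp=-3, e=sp−y≈0.129274; I≈-1.248910, D=e−e_prev≈0.377448; u=1·0.129274+5/4·(-1.248910)+0·0.377448≈-1.431864; next y=3/5·(-3.129274)+3/4·(-1.431864)≈-2.951462
n=10: y≈-2.951462, sp=-3, e=sp−y≈-0.048538; I≈-1.297448, D=e−e_prev≈-0.177811; u=1·(-0.048538)+5/4·(-1.297448)+0·(-0.177811)≈-1.670348; next y=3/5·(-2.951462)+3/4·(-1.670348)≈-3.023638
n=11: y≈-3.023638, sp=-3, e=sp−y≈0.023638; I≈-1.273810, D=e−e_prev≈0.072176; u=1·0.023638+5/4·(-1.273810)+0·0.072176≈-1.568624; next y=3/5·(-3.023638)+3/4·(-1.568624)≈-2.990651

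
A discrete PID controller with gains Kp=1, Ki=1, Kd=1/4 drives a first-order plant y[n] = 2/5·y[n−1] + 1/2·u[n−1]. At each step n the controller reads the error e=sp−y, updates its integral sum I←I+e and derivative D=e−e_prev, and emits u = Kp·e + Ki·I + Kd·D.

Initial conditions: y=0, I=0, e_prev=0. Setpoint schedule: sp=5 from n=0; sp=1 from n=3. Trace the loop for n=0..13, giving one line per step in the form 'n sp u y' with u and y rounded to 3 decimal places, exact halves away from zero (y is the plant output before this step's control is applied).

0 5 11.250 0.000
1 5 2.344 5.625
2 5 8.082 3.422
3 1 -4.363 5.410
4 1 4.936 -0.018
5 1 -0.980 2.461
6 1 2.603 0.494
7 1 0.356 1.499
8 1 1.732 0.778
9 1 0.875 1.177
10 1 1.402 0.908
11 1 1.076 1.065
12 1 1.277 0.964
13 1 1.152 1.024

(exact arithmetic carried between steps; '≈' marks a value shown rounded to 6 d.p. or computed from one; I and e_prev carry over from the previous line; the table rounds u and y to 3 d.p., halves away from zero)
n=0: y=0, sp=5, e=sp−y=5; I=5, D=e−e_prev=5; u=1·5+1·5+1/4·5=11.25; next y=2/5·0+1/2·11.25=5.625
n=1: y=5.625, sp=5, e=sp−y=-0.625; I=4.375, D=e−e_prev=-5.625; u=1·(-0.625)+1·4.375+1/4·(-5.625)=2.34375; next y=2/5·5.625+1/2·2.34375=3.421875
n=2: y=3.421875, sp=5, e=sp−y=1.578125; I=5.953125, D=e−e_prev=2.203125; u=1·1.578125+1·5.953125+1/4·2.203125≈8.082031; next y=2/5·3.421875+1/2·8.082031≈5.409766
n=3: y≈5.409766, sp=1, e=sp−y≈-4.409766; I≈1.543359, D=e−e_prev≈-5.987891; u=1·(-4.409766)+1·1.543359+1/4·(-5.987891)≈-4.363379; next y=2/5·5.409766+1/2·(-4.363379)≈-0.017783
n=4: y≈-0.017783, sp=1, e=sp−y≈1.017783; I≈2.561143, D=e−e_prev≈5.427549; u=1·1.017783+1·2.561143+1/4·5.427549≈4.935813; next y=2/5·(-0.017783)+1/2·4.935813≈2.460793
n=5: y≈2.460793, sp=1, e=sp−y≈-1.460793; I≈1.100349, D=e−e_prev≈-2.478576; u=1·(-1.460793)+1·1.100349+1/4·(-2.478576)≈-0.980088; next y=2/5·2.460793+1/2·(-0.980088)≈0.494273
n=6: y≈0.494273, sp=1, e=sp−y≈0.505727; I≈1.606076, D=e−e_prev≈1.966520; u=1·0.505727+1·1.606076+1/4·1.966520≈2.603433; next y=2/5·0.494273+1/2·2.603433≈1.499426
n=7: y≈1.499426, sp=1, e=sp−y≈-0.499426; I≈1.106650, D=e−e_prev≈-1.005152; u=1·(-0.499426)+1·1.106650+1/4·(-1.005152)≈0.355937; next y=2/5·1.499426+1/2·0.355937≈0.777739
n=8: y≈0.777739, sp=1, e=sp−y≈0.222261; I≈1.328912, D=e−e_prev≈0.721687; u=1·0.222261+1·1.328912+1/4·0.721687≈1.731595; next y=2/5·0.777739+1/2·1.731595≈1.176893
n=9: y≈1.176893, sp=1, e=sp−y≈-0.176893; I≈1.152019, D=e−e_prev≈-0.399154; u=1·(-0.176893)+1·1.152019+1/4·(-0.399154)≈0.875337; next y=2/5·1.176893+1/2·0.875337≈0.908426
n=10: y≈0.908426, sp=1, e=sp−y≈0.091574; I≈1.243593, D=e−e_prev≈0.268467; u=1·0.091574+1·1.243593+1/4·0.268467≈1.402284; next y=2/5·0.908426+1/2·1.402284≈1.064512
n=11: y≈1.064512, sp=1, e=sp−y≈-0.064512; I≈1.179081, D=e−e_prev≈-0.156086; u=1·(-0.064512)+1·1.179081+1/4·(-0.156086)≈1.075547; next y=2/5·1.064512+1/2·1.075547≈0.963578
n=12: y≈0.963578, sp=1, e=sp−y≈0.036422; I≈1.215502, D=e−e_prev≈0.100934; u=1·0.036422+1·1.215502+1/4·0.100934≈1.277158; next y=2/5·0.963578+1/2·1.277158≈1.024010
n=13: y≈1.024010, sp=1, e=sp−y≈-0.024010; I≈1.191492, D=e−e_prev≈-0.060432; u=1·(-0.024010)+1·1.191492+1/4·(-0.060432)≈1.152374; next y=2/5·1.024010+1/2·1.152374≈0.985791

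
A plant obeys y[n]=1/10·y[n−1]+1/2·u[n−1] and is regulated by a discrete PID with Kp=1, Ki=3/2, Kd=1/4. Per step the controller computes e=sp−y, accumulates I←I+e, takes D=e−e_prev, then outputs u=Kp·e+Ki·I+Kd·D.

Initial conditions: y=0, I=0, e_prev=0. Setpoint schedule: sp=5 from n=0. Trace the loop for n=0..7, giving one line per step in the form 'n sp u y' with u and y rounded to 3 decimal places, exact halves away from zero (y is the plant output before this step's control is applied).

(exact arithmetic carried between steps; '≈' marks a value shown rounded to 6 d.p. or computed from one; I and e_prev carry over from the previous line; the table rounds u and y to 3 d.p., halves away from zero)
n=0: y=0, sp=5, e=sp−y=5; I=5, D=e−e_prev=5; u=1·5+3/2·5+1/4·5=13.75; next y=1/10·0+1/2·13.75=6.875
n=1: y=6.875, sp=5, e=sp−y=-1.875; I=3.125, D=e−e_prev=-6.875; u=1·(-1.875)+3/2·3.125+1/4·(-6.875)=1.09375; next y=1/10·6.875+1/2·1.09375=1.234375
n=2: y=1.234375, sp=5, e=sp−y=3.765625; I=6.890625, D=e−e_prev=5.640625; u=1·3.765625+3/2·6.890625+1/4·5.640625≈15.511719; next y=1/10·1.234375+1/2·15.511719≈7.879297
n=3: y≈7.879297, sp=5, e=sp−y≈-2.879297; I≈4.011328, D=e−e_prev≈-6.644922; u=1·(-2.879297)+3/2·4.011328+1/4·(-6.644922)≈1.476465; next y=1/10·7.879297+1/2·1.476465≈1.526162
n=4: y≈1.526162, sp=5, e=sp−y≈3.473838; I≈7.485166, D=e−e_prev≈6.353135; u=1·3.473838+3/2·7.485166+1/4·6.353135≈16.289871; next y=1/10·1.526162+1/2·16.289871≈8.297552
n=5: y≈8.297552, sp=5, e=sp−y≈-3.297552; I≈4.187615, D=e−e_prev≈-6.771389; u=1·(-3.297552)+3/2·4.187615+1/4·(-6.771389)≈1.291023; next y=1/10·8.297552+1/2·1.291023≈1.475267
n=6: y≈1.475267, sp=5, e=sp−y≈3.524733; I≈7.712348, D=e−e_prev≈6.822285; u=1·3.524733+3/2·7.712348+1/4·6.822285≈16.798826; next y=1/10·1.475267+1/2·16.798826≈8.546940
n=7: y≈8.546940, sp=5, e=sp−y≈-3.546940; I≈4.165408, D=e−e_prev≈-7.071673; u=1·(-3.546940)+3/2·4.165408+1/4·(-7.071673)≈0.933254; next y=1/10·8.546940+1/2·0.933254≈1.321321

0 5 13.750 0.000
1 5 1.094 6.875
2 5 15.512 1.234
3 5 1.476 7.879
4 5 16.290 1.526
5 5 1.291 8.298
6 5 16.799 1.475
7 5 0.933 8.547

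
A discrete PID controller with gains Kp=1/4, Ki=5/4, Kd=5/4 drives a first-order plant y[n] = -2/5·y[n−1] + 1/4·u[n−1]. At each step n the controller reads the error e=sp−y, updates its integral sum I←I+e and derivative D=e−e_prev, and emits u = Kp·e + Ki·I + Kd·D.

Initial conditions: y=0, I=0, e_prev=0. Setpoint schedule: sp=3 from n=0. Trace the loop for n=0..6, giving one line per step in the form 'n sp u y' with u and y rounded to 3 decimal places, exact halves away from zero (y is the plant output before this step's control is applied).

(exact arithmetic carried between steps; '≈' marks a value shown rounded to 6 d.p. or computed from one; I and e_prev carry over from the previous line; the table rounds u and y to 3 d.p., halves away from zero)
n=0: y=0, sp=3, e=sp−y=3; I=3, D=e−e_prev=3; u=1/4·3+5/4·3+5/4·3=8.25; next y=-2/5·0+1/4·8.25=2.0625
n=1: y=2.0625, sp=3, e=sp−y=0.9375; I=3.9375, D=e−e_prev=-2.0625; u=1/4·0.9375+5/4·3.9375+5/4·(-2.0625)=2.578125; next y=-2/5·2.0625+1/4·2.578125≈-0.180469
n=2: y≈-0.180469, sp=3, e=sp−y≈3.180469; I≈7.117969, D=e−e_prev≈2.242969; u=1/4·3.180469+5/4·7.117969+5/4·2.242969≈12.496289; next y=-2/5·(-0.180469)+1/4·12.496289≈3.196260
n=3: y≈3.196260, sp=3, e=sp−y≈-0.196260; I≈6.921709, D=e−e_prev≈-3.376729; u=1/4·(-0.196260)+5/4·6.921709+5/4·(-3.376729)≈4.382161; next y=-2/5·3.196260+1/4·4.382161≈-0.182964
n=4: y≈-0.182964, sp=3, e=sp−y≈3.182964; I≈10.104673, D=e−e_prev≈3.379224; u=1/4·3.182964+5/4·10.104673+5/4·3.379224≈17.650611; next y=-2/5·(-0.182964)+1/4·17.650611≈4.485838
n=5: y≈4.485838, sp=3, e=sp−y≈-1.485838; I≈8.618834, D=e−e_prev≈-4.668802; u=1/4·(-1.485838)+5/4·8.618834+5/4·(-4.668802)≈4.566081; next y=-2/5·4.485838+1/4·4.566081≈-0.652815
n=6: y≈-0.652815, sp=3, e=sp−y≈3.652815; I≈12.271650, D=e−e_prev≈5.138653; u=1/4·3.652815+5/4·12.271650+5/4·5.138653≈22.676082; next y=-2/5·(-0.652815)+1/4·22.676082≈5.930147

0 3 8.250 0.000
1 3 2.578 2.063
2 3 12.496 -0.180
3 3 4.382 3.196
4 3 17.651 -0.183
5 3 4.566 4.486
6 3 22.676 -0.653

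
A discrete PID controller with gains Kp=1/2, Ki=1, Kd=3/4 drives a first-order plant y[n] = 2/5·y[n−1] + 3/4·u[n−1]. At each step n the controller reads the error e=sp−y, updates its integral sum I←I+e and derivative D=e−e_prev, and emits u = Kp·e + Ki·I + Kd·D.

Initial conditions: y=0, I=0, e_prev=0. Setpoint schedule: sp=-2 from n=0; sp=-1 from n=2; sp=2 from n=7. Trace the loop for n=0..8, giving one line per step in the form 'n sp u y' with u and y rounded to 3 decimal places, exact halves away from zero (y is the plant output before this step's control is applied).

0 -2 -4.500 0.000
1 -2 2.594 -3.375
2 -1 -5.246 0.595
3 -1 5.043 -3.696
4 -1 -8.979 2.303
5 -1 10.479 -5.813
6 -1 -16.326 5.534
7 2 27.421 -10.031
8 2 -34.287 16.554

(exact arithmetic carried between steps; '≈' marks a value shown rounded to 6 d.p. or computed from one; I and e_prev carry over from the previous line; the table rounds u and y to 3 d.p., halves away from zero)
n=0: y=0, sp=-2, e=sp−y=-2; I=-2, D=e−e_prev=-2; u=1/2·(-2)+1·(-2)+3/4·(-2)=-4.5; next y=2/5·0+3/4·(-4.5)=-3.375
n=1: y=-3.375, sp=-2, e=sp−y=1.375; I=-0.625, D=e−e_prev=3.375; u=1/2·1.375+1·(-0.625)+3/4·3.375=2.59375; next y=2/5·(-3.375)+3/4·2.59375≈0.595313
n=2: y≈0.595313, sp=-1, e=sp−y≈-1.595313; I≈-2.220313, D=e−e_prev≈-2.970313; u=1/2·(-1.595313)+1·(-2.220313)+3/4·(-2.970313)≈-5.245703; next y=2/5·0.595313+3/4·(-5.245703)≈-3.696152
n=3: y≈-3.696152, sp=-1, e=sp−y≈2.696152; I≈0.475840, D=e−e_prev≈4.291465; u=1/2·2.696152+1·0.475840+3/4·4.291465≈5.042515; next y=2/5·(-3.696152)+3/4·5.042515≈2.303425
n=4: y≈2.303425, sp=-1, e=sp−y≈-3.303425; I≈-2.827585, D=e−e_prev≈-5.999577; u=1/2·(-3.303425)+1·(-2.827585)+3/4·(-5.999577)≈-8.978981; next y=2/5·2.303425+3/4·(-8.978981)≈-5.812866
n=5: y≈-5.812866, sp=-1, e=sp−y≈4.812866; I≈1.985280, D=e−e_prev≈8.116291; u=1/2·4.812866+1·1.985280+3/4·8.116291≈10.478931; next y=2/5·(-5.812866)+3/4·10.478931≈5.534052
n=6: y≈5.534052, sp=-1, e=sp−y≈-6.534052; I≈-4.548772, D=e−e_prev≈-11.346918; u=1/2·(-6.534052)+1·(-4.548772)+3/4·(-11.346918)≈-16.325986; next y=2/5·5.534052+3/4·(-16.325986)≈-10.030869
n=7: y≈-10.030869, sp=2, e=sp−y≈12.030869; I≈7.482097, D=e−e_prev≈18.564921; u=1/2·12.030869+1·7.482097+3/4·18.564921≈27.421222; next y=2/5·(-10.030869)+3/4·27.421222≈16.553569
n=8: y≈16.553569, sp=2, e=sp−y≈-14.553569; I≈-7.071472, D=e−e_prev≈-26.584438; u=1/2·(-14.553569)+1·(-7.071472)+3/4·(-26.584438)≈-34.286585; next y=2/5·16.553569+3/4·(-34.286585)≈-19.093511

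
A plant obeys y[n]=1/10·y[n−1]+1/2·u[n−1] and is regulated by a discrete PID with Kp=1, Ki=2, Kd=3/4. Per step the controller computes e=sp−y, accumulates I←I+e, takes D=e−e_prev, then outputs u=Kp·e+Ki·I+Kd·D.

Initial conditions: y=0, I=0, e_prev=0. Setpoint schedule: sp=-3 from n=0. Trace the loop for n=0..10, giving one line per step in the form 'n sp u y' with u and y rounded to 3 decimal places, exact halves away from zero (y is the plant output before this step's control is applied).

0 -3 -11.250 0.000
1 -3 6.094 -5.625
2 -3 -23.285 2.484
3 -3 23.873 -11.394
4 -3 -52.964 10.797
5 -3 71.833 -25.402
6 -3 -130.932 33.376
7 -3 198.541 -62.128
8 -3 -336.778 93.058
9 -3 533.025 -159.083
10 -3 -880.242 250.604

(exact arithmetic carried between steps; '≈' marks a value shown rounded to 6 d.p. or computed from one; I and e_prev carry over from the previous line; the table rounds u and y to 3 d.p., halves away from zero)
n=0: y=0, sp=-3, e=sp−y=-3; I=-3, D=e−e_prev=-3; u=1·(-3)+2·(-3)+3/4·(-3)=-11.25; next y=1/10·0+1/2·(-11.25)=-5.625
n=1: y=-5.625, sp=-3, e=sp−y=2.625; I=-0.375, D=e−e_prev=5.625; u=1·2.625+2·(-0.375)+3/4·5.625=6.09375; next y=1/10·(-5.625)+1/2·6.09375=2.484375
n=2: y=2.484375, sp=-3, e=sp−y=-5.484375; I=-5.859375, D=e−e_prev=-8.109375; u=1·(-5.484375)+2·(-5.859375)+3/4·(-8.109375)≈-23.285156; next y=1/10·2.484375+1/2·(-23.285156)≈-11.394141
n=3: y≈-11.394141, sp=-3, e=sp−y≈8.394141; I≈2.534766, D=e−e_prev≈13.878516; u=1·8.394141+2·2.534766+3/4·13.878516≈23.872559; next y=1/10·(-11.394141)+1/2·23.872559≈10.796865
n=4: y≈10.796865, sp=-3, e=sp−y≈-13.796865; I≈-11.262100, D=e−e_prev≈-22.191006; u=1·(-13.796865)+2·(-11.262100)+3/4·(-22.191006)≈-52.964319; next y=1/10·10.796865+1/2·(-52.964319)≈-25.402473
n=5: y≈-25.402473, sp=-3, e=sp−y≈22.402473; I≈11.140373, D=e−e_prev≈36.199338; u=1·22.402473+2·11.140373+3/4·36.199338≈71.832723; next y=1/10·(-25.402473)+1/2·71.832723≈33.376114
n=6: y≈33.376114, sp=-3, e=sp−y≈-36.376114; I≈-25.235741, D=e−e_prev≈-58.778587; u=1·(-36.376114)+2·(-25.235741)+3/4·(-58.778587)≈-130.931537; next y=1/10·33.376114+1/2·(-130.931537)≈-62.128157
n=7: y≈-62.128157, sp=-3, e=sp−y≈59.128157; I≈33.892416, D=e−e_prev≈95.504271; u=1·59.128157+2·33.892416+3/4·95.504271≈198.541192; next y=1/10·(-62.128157)+1/2·198.541192≈93.057780
n=8: y≈93.057780, sp=-3, e=sp−y≈-96.057780; I≈-62.165364, D=e−e_prev≈-155.185937; u=1·(-96.057780)+2·(-62.165364)+3/4·(-155.185937)≈-336.777962; next y=1/10·93.057780+1/2·(-336.777962)≈-159.083203
n=9: y≈-159.083203, sp=-3, e=sp−y≈156.083203; I≈93.917839, D=e−e_prev≈252.140983; u=1·156.083203+2·93.917839+3/4·252.140983≈533.024617; next y=1/10·(-159.083203)+1/2·533.024617≈250.603988
n=10: y≈250.603988, sp=-3, e=sp−y≈-253.603988; I≈-159.686150, D=e−e_prev≈-409.687191; u=1·(-253.603988)+2·(-159.686150)+3/4·(-409.687191)≈-880.241682; next y=1/10·250.603988+1/2·(-880.241682)≈-415.060442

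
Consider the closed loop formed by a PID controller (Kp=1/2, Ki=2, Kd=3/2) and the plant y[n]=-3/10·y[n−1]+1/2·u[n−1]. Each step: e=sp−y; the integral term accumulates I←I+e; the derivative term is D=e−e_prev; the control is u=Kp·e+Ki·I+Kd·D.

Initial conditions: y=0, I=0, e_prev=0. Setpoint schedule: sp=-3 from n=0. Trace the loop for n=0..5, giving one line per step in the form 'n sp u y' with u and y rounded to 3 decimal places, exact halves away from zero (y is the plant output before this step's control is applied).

(exact arithmetic carried between steps; '≈' marks a value shown rounded to 6 d.p. or computed from one; I and e_prev carry over from the previous line; the table rounds u and y to 3 d.p., halves away from zero)
n=0: y=0, sp=-3, e=sp−y=-3; I=-3, D=e−e_prev=-3; u=1/2·(-3)+2·(-3)+3/2·(-3)=-12; next y=-3/10·0+1/2·(-12)=-6
n=1: y=-6, sp=-3, e=sp−y=3; I=0, D=e−e_prev=6; u=1/2·3+2·0+3/2·6=10.5; next y=-3/10·(-6)+1/2·10.5=7.05
n=2: y=7.05, sp=-3, e=sp−y=-10.05; I=-10.05, D=e−e_prev=-13.05; u=1/2·(-10.05)+2·(-10.05)+3/2·(-13.05)=-44.7; next y=-3/10·7.05+1/2·(-44.7)=-24.465
n=3: y=-24.465, sp=-3, e=sp−y=21.465; I=11.415, D=e−e_prev=31.515; u=1/2·21.465+2·11.415+3/2·31.515=80.835; next y=-3/10·(-24.465)+1/2·80.835=47.757
n=4: y=47.757, sp=-3, e=sp−y=-50.757; I=-39.342, D=e−e_prev=-72.222; u=1/2·(-50.757)+2·(-39.342)+3/2·(-72.222)=-212.3955; next y=-3/10·47.757+1/2·(-212.3955)=-120.52485
n=5: y=-120.52485, sp=-3, e=sp−y=117.52485; I=78.18285, D=e−e_prev=168.28185; u=1/2·117.52485+2·78.18285+3/2·168.28185=467.5509; next y=-3/10·(-120.52485)+1/2·467.5509=269.932905

0 -3 -12.000 0.000
1 -3 10.500 -6.000
2 -3 -44.700 7.050
3 -3 80.835 -24.465
4 -3 -212.396 47.757
5 -3 467.551 -120.525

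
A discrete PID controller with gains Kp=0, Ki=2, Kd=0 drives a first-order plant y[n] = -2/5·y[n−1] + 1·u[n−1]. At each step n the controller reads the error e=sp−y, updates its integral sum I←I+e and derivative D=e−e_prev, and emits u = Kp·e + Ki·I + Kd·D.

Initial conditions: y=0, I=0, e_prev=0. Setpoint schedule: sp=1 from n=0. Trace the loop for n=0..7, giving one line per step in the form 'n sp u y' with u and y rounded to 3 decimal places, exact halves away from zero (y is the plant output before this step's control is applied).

0 1 2.000 0.000
1 1 0.000 2.000
2 1 3.600 -0.800
3 1 -2.240 3.920
4 1 7.376 -3.808
5 1 -8.422 8.899
6 1 17.542 -11.982
7 1 -25.127 22.335

(exact arithmetic carried between steps; '≈' marks a value shown rounded to 6 d.p. or computed from one; I and e_prev carry over from the previous line; the table rounds u and y to 3 d.p., halves away from zero)
n=0: y=0, sp=1, e=sp−y=1; I=1, D=e−e_prev=1; u=0·1+2·1+0·1=2; next y=-2/5·0+1·2=2
n=1: y=2, sp=1, e=sp−y=-1; I=0, D=e−e_prev=-2; u=0·(-1)+2·0+0·(-2)=0; next y=-2/5·2+1·0=-0.8
n=2: y=-0.8, sp=1, e=sp−y=1.8; I=1.8, D=e−e_prev=2.8; u=0·1.8+2·1.8+0·2.8=3.6; next y=-2/5·(-0.8)+1·3.6=3.92
n=3: y=3.92, sp=1, e=sp−y=-2.92; I=-1.12, D=e−e_prev=-4.72; u=0·(-2.92)+2·(-1.12)+0·(-4.72)=-2.24; next y=-2/5·3.92+1·(-2.24)=-3.808
n=4: y=-3.808, sp=1, e=sp−y=4.808; I=3.688, D=e−e_prev=7.728; u=0·4.808+2·3.688+0·7.728=7.376; next y=-2/5·(-3.808)+1·7.376=8.8992
n=5: y=8.8992, sp=1, e=sp−y=-7.8992; I=-4.2112, D=e−e_prev=-12.7072; u=0·(-7.8992)+2·(-4.2112)+0·(-12.7072)=-8.4224; next y=-2/5·8.8992+1·(-8.4224)=-11.98208
n=6: y=-11.98208, sp=1, e=sp−y=12.98208; I=8.77088, D=e−e_prev=20.88128; u=0·12.98208+2·8.77088+0·20.88128=17.54176; next y=-2/5·(-11.98208)+1·17.54176=22.334592
n=7: y=22.334592, sp=1, e=sp−y=-21.334592; I=-12.563712, D=e−e_prev=-34.316672; u=0·(-21.334592)+2·(-12.563712)+0·(-34.316672)=-25.127424; next y=-2/5·22.334592+1·(-25.127424)≈-34.061261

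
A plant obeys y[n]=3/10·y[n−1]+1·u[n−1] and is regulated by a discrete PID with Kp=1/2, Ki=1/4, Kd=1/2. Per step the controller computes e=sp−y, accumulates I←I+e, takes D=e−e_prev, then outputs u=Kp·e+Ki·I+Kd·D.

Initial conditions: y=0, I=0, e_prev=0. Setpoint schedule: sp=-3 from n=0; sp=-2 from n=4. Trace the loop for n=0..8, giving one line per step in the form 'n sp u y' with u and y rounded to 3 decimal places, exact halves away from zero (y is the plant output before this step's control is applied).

0 -3 -3.750 0.000
1 -3 1.688 -3.750
2 -3 -5.391 0.563
3 -3 3.105 -5.222
4 -2 -6.432 1.539
5 -2 4.950 -5.971
6 -2 -9.224 3.159
7 -2 8.345 -8.276
8 -2 -13.477 5.862

(exact arithmetic carried between steps; '≈' marks a value shown rounded to 6 d.p. or computed from one; I and e_prev carry over from the previous line; the table rounds u and y to 3 d.p., halves away from zero)
n=0: y=0, sp=-3, e=sp−y=-3; I=-3, D=e−e_prev=-3; u=1/2·(-3)+1/4·(-3)+1/2·(-3)=-3.75; next y=3/10·0+1·(-3.75)=-3.75
n=1: y=-3.75, sp=-3, e=sp−y=0.75; I=-2.25, D=e−e_prev=3.75; u=1/2·0.75+1/4·(-2.25)+1/2·3.75=1.6875; next y=3/10·(-3.75)+1·1.6875=0.5625
n=2: y=0.5625, sp=-3, e=sp−y=-3.5625; I=-5.8125, D=e−e_prev=-4.3125; u=1/2·(-3.5625)+1/4·(-5.8125)+1/2·(-4.3125)=-5.390625; next y=3/10·0.5625+1·(-5.390625)=-5.221875
n=3: y=-5.221875, sp=-3, e=sp−y=2.221875; I=-3.590625, D=e−e_prev=5.784375; u=1/2·2.221875+1/4·(-3.590625)+1/2·5.784375≈3.105469; next y=3/10·(-5.221875)+1·3.105469≈1.538906
n=4: y≈1.538906, sp=-2, e=sp−y≈-3.538906; I≈-7.129531, D=e−e_prev≈-5.760781; u=1/2·(-3.538906)+1/4·(-7.129531)+1/2·(-5.760781)≈-6.432227; next y=3/10·1.538906+1·(-6.432227)≈-5.970555
n=5: y≈-5.970555, sp=-2, e=sp−y≈3.970555; I≈-3.158977, D=e−e_prev≈7.509461; u=1/2·3.970555+1/4·(-3.158977)+1/2·7.509461≈4.950264; next y=3/10·(-5.970555)+1·4.950264≈3.159097
n=6: y≈3.159097, sp=-2, e=sp−y≈-5.159097; I≈-8.318074, D=e−e_prev≈-9.129652; u=1/2·(-5.159097)+1/4·(-8.318074)+1/2·(-9.129652)≈-9.223893; next y=3/10·3.159097+1·(-9.223893)≈-8.276164
n=7: y≈-8.276164, sp=-2, e=sp−y≈6.276164; I≈-2.041910, D=e−e_prev≈11.435261; u=1/2·6.276164+1/4·(-2.041910)+1/2·11.435261≈8.345235; next y=3/10·(-8.276164)+1·8.345235≈5.862386
n=8: y≈5.862386, sp=-2, e=sp−y≈-7.862386; I≈-9.904296, D=e−e_prev≈-14.138550; u=1/2·(-7.862386)+1/4·(-9.904296)+1/2·(-14.138550)≈-13.476542; next y=3/10·5.862386+1·(-13.476542)≈-11.717826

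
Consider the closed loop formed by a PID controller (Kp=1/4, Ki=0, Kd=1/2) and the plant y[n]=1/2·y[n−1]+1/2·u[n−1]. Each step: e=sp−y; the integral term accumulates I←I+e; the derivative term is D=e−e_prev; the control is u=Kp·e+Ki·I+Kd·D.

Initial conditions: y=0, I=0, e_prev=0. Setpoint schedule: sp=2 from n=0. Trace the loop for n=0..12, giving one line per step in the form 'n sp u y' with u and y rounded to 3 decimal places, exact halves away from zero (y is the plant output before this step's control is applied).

0 2 1.500 0.000
1 2 -0.063 0.750
2 2 0.617 0.344
3 2 0.312 0.480
4 2 0.443 0.396
5 2 0.383 0.420
6 2 0.409 0.401
7 2 0.397 0.405
8 2 0.402 0.401
9 2 0.399 0.401
10 2 0.400 0.400
11 2 0.400 0.400
12 2 0.400 0.400

(exact arithmetic carried between steps; '≈' marks a value shown rounded to 6 d.p. or computed from one; I and e_prev carry over from the previous line; the table rounds u and y to 3 d.p., halves away from zero)
n=0: y=0, sp=2, e=sp−y=2; I=2, D=e−e_prev=2; u=1/4·2+0·2+1/2·2=1.5; next y=1/2·0+1/2·1.5=0.75
n=1: y=0.75, sp=2, e=sp−y=1.25; I=3.25, D=e−e_prev=-0.75; u=1/4·1.25+0·3.25+1/2·(-0.75)=-0.0625; next y=1/2·0.75+1/2·(-0.0625)=0.34375
n=2: y=0.34375, sp=2, e=sp−y=1.65625; I=4.90625, D=e−e_prev=0.40625; u=1/4·1.65625+0·4.90625+1/2·0.40625≈0.617188; next y=1/2·0.34375+1/2·0.617188≈0.480469
n=3: y≈0.480469, sp=2, e=sp−y≈1.519531; I≈6.425781, D=e−e_prev≈-0.136719; u=1/4·1.519531+0·6.425781+1/2·(-0.136719)≈0.311523; next y=1/2·0.480469+1/2·0.311523≈0.395996
n=4: y≈0.395996, sp=2, e=sp−y≈1.604004; I≈8.029785, D=e−e_prev≈0.084473; u=1/4·1.604004+0·8.029785+1/2·0.084473≈0.443237; next y=1/2·0.395996+1/2·0.443237≈0.419617
n=5: y≈0.419617, sp=2, e=sp−y≈1.580383; I≈9.610168, D=e−e_prev≈-0.023621; u=1/4·1.580383+0·9.610168+1/2·(-0.023621)≈0.383286; next y=1/2·0.419617+1/2·0.383286≈0.401451
n=6: y≈0.401451, sp=2, e=sp−y≈1.598549; I≈11.208717, D=e−e_prev≈0.018166; u=1/4·1.598549+0·11.208717+1/2·0.018166≈0.408720; next y=1/2·0.401451+1/2·0.408720≈0.405086
n=7: y≈0.405086, sp=2, e=sp−y≈1.594914; I≈12.803632, D=e−e_prev≈-0.003634; u=1/4·1.594914+0·12.803632+1/2·(-0.003634)≈0.396911; next y=1/2·0.405086+1/2·0.396911≈0.400998
n=8: y≈0.400998, sp=2, e=sp−y≈1.599002; I≈14.402633, D=e−e_prev≈0.004087; u=1/4·1.599002+0·14.402633+1/2·0.004087≈0.401794; next y=1/2·0.400998+1/2·0.401794≈0.401396
n=9: y≈0.401396, sp=2, e=sp−y≈1.598604; I≈16.001237, D=e−e_prev≈-0.000398; u=1/4·1.598604+0·16.001237+1/2·(-0.000398)≈0.399452; next y=1/2·0.401396+1/2·0.399452≈0.400424
n=10: y≈0.400424, sp=2, e=sp−y≈1.599576; I≈17.600813, D=e−e_prev≈0.000972; u=1/4·1.599576+0·17.600813+1/2·0.000972≈0.400380; next y=1/2·0.400424+1/2·0.400380≈0.400402
n=11: y≈0.400402, sp=2, e=sp−y≈1.599598; I≈19.200411, D=e−e_prev≈0.000022; u=1/4·1.599598+0·19.200411+1/2·0.000022≈0.399911; next y=1/2·0.400402+1/2·0.399911≈0.400156
n=12: y≈0.400156, sp=2, e=sp−y≈1.599844; I≈20.800255, D=e−e_prev≈0.000246; u=1/4·1.599844+0·20.800255+1/2·0.000246≈0.400084; next y=1/2·0.400156+1/2·0.400084≈0.400120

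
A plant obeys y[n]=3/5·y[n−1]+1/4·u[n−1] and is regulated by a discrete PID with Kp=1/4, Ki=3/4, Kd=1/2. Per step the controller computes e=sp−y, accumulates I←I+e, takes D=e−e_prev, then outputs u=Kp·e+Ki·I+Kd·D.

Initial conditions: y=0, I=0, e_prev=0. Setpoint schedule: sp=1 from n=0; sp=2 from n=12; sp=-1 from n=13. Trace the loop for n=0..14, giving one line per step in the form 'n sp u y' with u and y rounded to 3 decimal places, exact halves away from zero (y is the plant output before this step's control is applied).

(exact arithmetic carried between steps; '≈' marks a value shown rounded to 6 d.p. or computed from one; I and e_prev carry over from the previous line; the table rounds u and y to 3 d.p., halves away from zero)
n=0: y=0, sp=1, e=sp−y=1; I=1, D=e−e_prev=1; u=1/4·1+3/4·1+1/2·1=1.5; next y=3/5·0+1/4·1.5=0.375
n=1: y=0.375, sp=1, e=sp−y=0.625; I=1.625, D=e−e_prev=-0.375; u=1/4·0.625+3/4·1.625+1/2·(-0.375)=1.1875; next y=3/5·0.375+1/4·1.1875=0.521875
n=2: y=0.521875, sp=1, e=sp−y=0.478125; I=2.103125, D=e−e_prev=-0.146875; u=1/4·0.478125+3/4·2.103125+1/2·(-0.146875)≈1.623438; next y=3/5·0.521875+1/4·1.623438≈0.718984
n=3: y≈0.718984, sp=1, e=sp−y≈0.281016; I≈2.384141, D=e−e_prev≈-0.197109; u=1/4·0.281016+3/4·2.384141+1/2·(-0.197109)≈1.759805; next y=3/5·0.718984+1/4·1.759805≈0.871342
n=4: y≈0.871342, sp=1, e=sp−y≈0.128658; I≈2.512799, D=e−e_prev≈-0.152357; u=1/4·0.128658+3/4·2.512799+1/2·(-0.152357)≈1.840585; next y=3/5·0.871342+1/4·1.840585≈0.982951
n=5: y≈0.982951, sp=1, e=sp−y≈0.017049; I≈2.529848, D=e−e_prev≈-0.111610; u=1/4·0.017049+3/4·2.529848+1/2·(-0.111610)≈1.845843; next y=3/5·0.982951+1/4·1.845843≈1.051232
n=6: y≈1.051232, sp=1, e=sp−y≈-0.051232; I≈2.478616, D=e−e_prev≈-0.068280; u=1/4·(-0.051232)+3/4·2.478616+1/2·(-0.068280)≈1.812014; next y=3/5·1.051232+1/4·1.812014≈1.083742
n=7: y≈1.083742, sp=1, e=sp−y≈-0.083742; I≈2.394874, D=e−e_prev≈-0.032511; u=1/4·(-0.083742)+3/4·2.394874+1/2·(-0.032511)≈1.758964; next y=3/5·1.083742+1/4·1.758964≈1.089986
n=8: y≈1.089986, sp=1, e=sp−y≈-0.089986; I≈2.304887, D=e−e_prev≈-0.006244; u=1/4·(-0.089986)+3/4·2.304887+1/2·(-0.006244)≈1.703047; next y=3/5·1.089986+1/4·1.703047≈1.079754
n=9: y≈1.079754, sp=1, e=sp−y≈-0.079754; I≈2.225134, D=e−e_prev≈0.010233; u=1/4·(-0.079754)+3/4·2.225134+1/2·0.010233≈1.654028; next y=3/5·1.079754+1/4·1.654028≈1.061359
n=10: y≈1.061359, sp=1, e=sp−y≈-0.061359; I≈2.163774, D=e−e_prev≈0.018394; u=1/4·(-0.061359)+3/4·2.163774+1/2·0.018394≈1.616688; next y=3/5·1.061359+1/4·1.616688≈1.040988
n=11: y≈1.040988, sp=1, e=sp−y≈-0.040988; I≈2.122787, D=e−e_prev≈0.020372; u=1/4·(-0.040988)+3/4·2.122787+1/2·0.020372≈1.592029; next y=3/5·1.040988+1/4·1.592029≈1.022600
n=12: y≈1.022600, sp=2, e=sp−y≈0.977400; I≈3.100187, D=e−e_prev≈1.018388; u=1/4·0.977400+3/4·3.100187+1/2·1.018388≈3.078684; next y=3/5·1.022600+1/4·3.078684≈1.383231
n=13: y≈1.383231, sp=-1, e=sp−y≈-2.383231; I≈0.716956, D=e−e_prev≈-3.360631; u=1/4·(-2.383231)+3/4·0.716956+1/2·(-3.360631)≈-1.738406; next y=3/5·1.383231+1/4·(-1.738406)≈0.395337
n=14: y≈0.395337, sp=-1, e=sp−y≈-1.395337; I≈-0.678381, D=e−e_prev≈0.987894; u=1/4·(-1.395337)+3/4·(-0.678381)+1/2·0.987894≈-0.363673; next y=3/5·0.395337+1/4·(-0.363673)≈0.146284

0 1 1.500 0.000
1 1 1.188 0.375
2 1 1.623 0.522
3 1 1.760 0.719
4 1 1.841 0.871
5 1 1.846 0.983
6 1 1.812 1.051
7 1 1.759 1.084
8 1 1.703 1.090
9 1 1.654 1.080
10 1 1.617 1.061
11 1 1.592 1.041
12 2 3.079 1.023
13 -1 -1.738 1.383
14 -1 -0.364 0.395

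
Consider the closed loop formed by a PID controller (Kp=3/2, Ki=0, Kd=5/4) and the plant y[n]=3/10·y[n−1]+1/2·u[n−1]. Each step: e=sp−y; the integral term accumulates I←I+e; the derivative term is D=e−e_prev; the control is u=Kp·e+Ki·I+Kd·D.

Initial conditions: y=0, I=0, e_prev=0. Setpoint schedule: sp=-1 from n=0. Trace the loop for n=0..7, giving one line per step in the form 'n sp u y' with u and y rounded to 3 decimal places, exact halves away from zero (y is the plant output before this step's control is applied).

(exact arithmetic carried between steps; '≈' marks a value shown rounded to 6 d.p. or computed from one; I and e_prev carry over from the previous line; the table rounds u and y to 3 d.p., halves away from zero)
n=0: y=0, sp=-1, e=sp−y=-1; I=-1, D=e−e_prev=-1; u=3/2·(-1)+0·(-1)+5/4·(-1)=-2.75; next y=3/10·0+1/2·(-2.75)=-1.375
n=1: y=-1.375, sp=-1, e=sp−y=0.375; I=-0.625, D=e−e_prev=1.375; u=3/2·0.375+0·(-0.625)+5/4·1.375=2.28125; next y=3/10·(-1.375)+1/2·2.28125=0.728125
n=2: y=0.728125, sp=-1, e=sp−y=-1.728125; I=-2.353125, D=e−e_prev=-2.103125; u=3/2·(-1.728125)+0·(-2.353125)+5/4·(-2.103125)≈-5.221094; next y=3/10·0.728125+1/2·(-5.221094)≈-2.392109
n=3: y≈-2.392109, sp=-1, e=sp−y≈1.392109; I≈-0.961016, D=e−e_prev≈3.120234; u=3/2·1.392109+0·(-0.961016)+5/4·3.120234≈5.988457; next y=3/10·(-2.392109)+1/2·5.988457≈2.276596
n=4: y≈2.276596, sp=-1, e=sp−y≈-3.276596; I≈-4.237611, D=e−e_prev≈-4.668705; u=3/2·(-3.276596)+0·(-4.237611)+5/4·(-4.668705)≈-10.750775; next y=3/10·2.276596+1/2·(-10.750775)≈-4.692409
n=5: y≈-4.692409, sp=-1, e=sp−y≈3.692409; I≈-0.545203, D=e−e_prev≈6.969004; u=3/2·3.692409+0·(-0.545203)+5/4·6.969004≈14.249869; next y=3/10·(-4.692409)+1/2·14.249869≈5.717212
n=6: y≈5.717212, sp=-1, e=sp−y≈-6.717212; I≈-7.262414, D=e−e_prev≈-10.409620; u=3/2·(-6.717212)+0·(-7.262414)+5/4·(-10.409620)≈-23.087843; next y=3/10·5.717212+1/2·(-23.087843)≈-9.828758
n=7: y≈-9.828758, sp=-1, e=sp−y≈8.828758; I≈1.566344, D=e−e_prev≈15.545970; u=3/2·8.828758+0·1.566344+5/4·15.545970≈32.675599; next y=3/10·(-9.828758)+1/2·32.675599≈13.389172

0 -1 -2.750 0.000
1 -1 2.281 -1.375
2 -1 -5.221 0.728
3 -1 5.988 -2.392
4 -1 -10.751 2.277
5 -1 14.250 -4.692
6 -1 -23.088 5.717
7 -1 32.676 -9.829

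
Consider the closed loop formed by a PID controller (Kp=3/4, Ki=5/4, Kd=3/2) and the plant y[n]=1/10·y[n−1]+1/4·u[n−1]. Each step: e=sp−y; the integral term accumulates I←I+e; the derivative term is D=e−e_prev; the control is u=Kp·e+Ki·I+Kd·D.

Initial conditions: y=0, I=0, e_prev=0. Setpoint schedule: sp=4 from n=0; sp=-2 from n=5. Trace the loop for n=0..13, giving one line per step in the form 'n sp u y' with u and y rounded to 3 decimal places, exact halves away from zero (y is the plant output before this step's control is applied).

(exact arithmetic carried between steps; '≈' marks a value shown rounded to 6 d.p. or computed from one; I and e_prev carry over from the previous line; the table rounds u and y to 3 d.p., halves away from zero)
n=0: y=0, sp=4, e=sp−y=4; I=4, D=e−e_prev=4; u=3/4·4+5/4·4+3/2·4=14; next y=1/10·0+1/4·14=3.5
n=1: y=3.5, sp=4, e=sp−y=0.5; I=4.5, D=e−e_prev=-3.5; u=3/4·0.5+5/4·4.5+3/2·(-3.5)=0.75; next y=1/10·3.5+1/4·0.75=0.5375
n=2: y=0.5375, sp=4, e=sp−y=3.4625; I=7.9625, D=e−e_prev=2.9625; u=3/4·3.4625+5/4·7.9625+3/2·2.9625=16.99375; next y=1/10·0.5375+1/4·16.99375≈4.302188
n=3: y≈4.302188, sp=4, e=sp−y≈-0.302188; I≈7.660313, D=e−e_prev≈-3.764688; u=3/4·(-0.302188)+5/4·7.660313+3/2·(-3.764688)≈3.701719; next y=1/10·4.302188+1/4·3.701719≈1.355648
n=4: y≈1.355648, sp=4, e=sp−y≈2.644352; I≈10.304664, D=e−e_prev≈2.946539; u=3/4·2.644352+5/4·10.304664+3/2·2.946539≈19.283902; next y=1/10·1.355648+1/4·19.283902≈4.956540
n=5: y≈4.956540, sp=-2, e=sp−y≈-6.956540; I≈3.348124, D=e−e_prev≈-9.600892; u=3/4·(-6.956540)+5/4·3.348124+3/2·(-9.600892)≈-15.433589; next y=1/10·4.956540+1/4·(-15.433589)≈-3.362743
n=6: y≈-3.362743, sp=-2, e=sp−y≈1.362743; I≈4.710867, D=e−e_prev≈8.319284; u=3/4·1.362743+5/4·4.710867+3/2·8.319284≈19.389566; next y=1/10·(-3.362743)+1/4·19.389566≈4.511117
n=7: y≈4.511117, sp=-2, e=sp−y≈-6.511117; I≈-1.800250, D=e−e_prev≈-7.873860; u=3/4·(-6.511117)+5/4·(-1.800250)+3/2·(-7.873860)≈-18.944442; next y=1/10·4.511117+1/4·(-18.944442)≈-4.284999
n=8: y≈-4.284999, sp=-2, e=sp−y≈2.284999; I≈0.484748, D=e−e_prev≈8.796116; u=3/4·2.284999+5/4·0.484748+3/2·8.796116≈15.513858; next y=1/10·(-4.284999)+1/4·15.513858≈3.449965
n=9: y≈3.449965, sp=-2, e=sp−y≈-5.449965; I≈-4.965216, D=e−e_prev≈-7.734963; u=3/4·(-5.449965)+5/4·(-4.965216)+3/2·(-7.734963)≈-21.896439; next y=1/10·3.449965+1/4·(-21.896439)≈-5.129113
n=10: y≈-5.129113, sp=-2, e=sp−y≈3.129113; I≈-1.836103, D=e−e_prev≈8.579078; u=3/4·3.129113+5/4·(-1.836103)+3/2·8.579078≈12.920323; next y=1/10·(-5.129113)+1/4·12.920323≈2.717169
n=11: y≈2.717169, sp=-2, e=sp−y≈-4.717169; I≈-6.553273, D=e−e_prev≈-7.846283; u=3/4·(-4.717169)+5/4·(-6.553273)+3/2·(-7.846283)≈-23.498892; next y=1/10·2.717169+1/4·(-23.498892)≈-5.603006
n=12: y≈-5.603006, sp=-2, e=sp−y≈3.603006; I≈-2.950267, D=e−e_prev≈8.320175; u=3/4·3.603006+5/4·(-2.950267)+3/2·8.320175≈11.494684; next y=1/10·(-5.603006)+1/4·11.494684≈2.313371
n=13: y≈2.313371, sp=-2, e=sp−y≈-4.313371; I≈-7.263637, D=e−e_prev≈-7.916377; u=3/4·(-4.313371)+5/4·(-7.263637)+3/2·(-7.916377)≈-24.189139; next y=1/10·2.313371+1/4·(-24.189139)≈-5.815948

0 4 14.000 0.000
1 4 0.750 3.500
2 4 16.994 0.538
3 4 3.702 4.302
4 4 19.284 1.356
5 -2 -15.434 4.957
6 -2 19.390 -3.363
7 -2 -18.944 4.511
8 -2 15.514 -4.285
9 -2 -21.896 3.450
10 -2 12.920 -5.129
11 -2 -23.499 2.717
12 -2 11.495 -5.603
13 -2 -24.189 2.313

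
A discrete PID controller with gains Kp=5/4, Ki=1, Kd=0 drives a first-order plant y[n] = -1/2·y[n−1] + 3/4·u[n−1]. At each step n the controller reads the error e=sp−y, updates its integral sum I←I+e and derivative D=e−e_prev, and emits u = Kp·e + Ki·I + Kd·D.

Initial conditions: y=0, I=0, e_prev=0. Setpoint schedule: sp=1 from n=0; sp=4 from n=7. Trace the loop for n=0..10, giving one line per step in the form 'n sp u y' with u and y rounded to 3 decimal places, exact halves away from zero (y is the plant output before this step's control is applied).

0 1 2.250 0.000
1 1 -0.547 1.688
2 1 5.384 -1.254
3 1 -5.679 4.665
4 1 15.983 -6.592
5 1 -25.644 15.284
6 1 54.929 -26.875
7 4 -93.842 54.634
8 4 198.273 -97.699
9 4 -364.347 197.554
10 4 723.680 -372.038

(exact arithmetic carried between steps; '≈' marks a value shown rounded to 6 d.p. or computed from one; I and e_prev carry over from the previous line; the table rounds u and y to 3 d.p., halves away from zero)
n=0: y=0, sp=1, e=sp−y=1; I=1, D=e−e_prev=1; u=5/4·1+1·1+0·1=2.25; next y=-1/2·0+3/4·2.25=1.6875
n=1: y=1.6875, sp=1, e=sp−y=-0.6875; I=0.3125, D=e−e_prev=-1.6875; u=5/4·(-0.6875)+1·0.3125+0·(-1.6875)=-0.546875; next y=-1/2·1.6875+3/4·(-0.546875)≈-1.253906
n=2: y≈-1.253906, sp=1, e=sp−y≈2.253906; I≈2.566406, D=e−e_prev≈2.941406; u=5/4·2.253906+1·2.566406+0·2.941406≈5.383789; next y=-1/2·(-1.253906)+3/4·5.383789≈4.664795
n=3: y≈4.664795, sp=1, e=sp−y≈-3.664795; I≈-1.098389, D=e−e_prev≈-5.918701; u=5/4·(-3.664795)+1·(-1.098389)+0·(-5.918701)≈-5.679382; next y=-1/2·4.664795+3/4·(-5.679382)≈-6.591934
n=4: y≈-6.591934, sp=1, e=sp−y≈7.591934; I≈6.493546, D=e−e_prev≈11.256729; u=5/4·7.591934+1·6.493546+0·11.256729≈15.983463; next y=-1/2·(-6.591934)+3/4·15.983463≈15.283565
n=5: y≈15.283565, sp=1, e=sp−y≈-14.283565; I≈-7.790019, D=e−e_prev≈-21.875499; u=5/4·(-14.283565)+1·(-7.790019)+0·(-21.875499)≈-25.644475; next y=-1/2·15.283565+3/4·(-25.644475)≈-26.875138
n=6: y≈-26.875138, sp=1, e=sp−y≈27.875138; I≈20.085119, D=e−e_prev≈42.158703; u=5/4·27.875138+1·20.085119+0·42.158703≈54.929042; next y=-1/2·(-26.875138)+3/4·54.929042≈54.634351
n=7: y≈54.634351, sp=4, e=sp−y≈-50.634351; I≈-30.549232, D=e−e_prev≈-78.509489; u=5/4·(-50.634351)+1·(-30.549232)+0·(-78.509489)≈-93.842170; next y=-1/2·54.634351+3/4·(-93.842170)≈-97.698803
n=8: y≈-97.698803, sp=4, e=sp−y≈101.698803; I≈71.149571, D=e−e_prev≈152.333154; u=5/4·101.698803+1·71.149571+0·152.333154≈198.273075; next y=-1/2·(-97.698803)+3/4·198.273075≈197.554208
n=9: y≈197.554208, sp=4, e=sp−y≈-193.554208; I≈-122.404636, D=e−e_prev≈-295.253011; u=5/4·(-193.554208)+1·(-122.404636)+0·(-295.253011)≈-364.347396; next y=-1/2·197.554208+3/4·(-364.347396)≈-372.037651
n=10: y≈-372.037651, sp=4, e=sp−y≈376.037651; I≈253.633015, D=e−e_prev≈569.591859; u=5/4·376.037651+1·253.633015+0·569.591859≈723.680079; next y=-1/2·(-372.037651)+3/4·723.680079≈728.778885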